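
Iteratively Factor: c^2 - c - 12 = (c + 3)*(c - 4)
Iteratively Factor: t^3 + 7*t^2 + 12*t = (t)*(t^2 + 7*t + 12) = t*(t + 3)*(t + 4)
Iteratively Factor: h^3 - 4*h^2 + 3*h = (h - 3)*(h^2 - h) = (h - 3)*(h - 1)*(h)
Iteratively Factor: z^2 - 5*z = (z - 5)*(z)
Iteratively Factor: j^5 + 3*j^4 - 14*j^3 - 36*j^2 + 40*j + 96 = (j + 4)*(j^4 - j^3 - 10*j^2 + 4*j + 24) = (j + 2)*(j + 4)*(j^3 - 3*j^2 - 4*j + 12) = (j - 2)*(j + 2)*(j + 4)*(j^2 - j - 6) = (j - 3)*(j - 2)*(j + 2)*(j + 4)*(j + 2)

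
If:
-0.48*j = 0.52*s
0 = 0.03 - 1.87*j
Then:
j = 0.02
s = -0.01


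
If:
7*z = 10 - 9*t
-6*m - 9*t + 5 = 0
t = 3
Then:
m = -11/3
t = 3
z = -17/7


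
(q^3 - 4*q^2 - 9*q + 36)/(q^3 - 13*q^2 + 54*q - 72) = (q + 3)/(q - 6)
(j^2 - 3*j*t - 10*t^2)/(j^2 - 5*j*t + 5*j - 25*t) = (j + 2*t)/(j + 5)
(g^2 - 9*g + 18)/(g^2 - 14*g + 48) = (g - 3)/(g - 8)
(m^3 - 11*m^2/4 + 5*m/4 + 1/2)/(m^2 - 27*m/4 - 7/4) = (m^2 - 3*m + 2)/(m - 7)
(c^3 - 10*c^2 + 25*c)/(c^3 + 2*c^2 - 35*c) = (c - 5)/(c + 7)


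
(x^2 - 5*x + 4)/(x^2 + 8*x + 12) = (x^2 - 5*x + 4)/(x^2 + 8*x + 12)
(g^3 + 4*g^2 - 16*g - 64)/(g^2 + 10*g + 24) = (g^2 - 16)/(g + 6)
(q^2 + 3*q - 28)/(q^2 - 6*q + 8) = (q + 7)/(q - 2)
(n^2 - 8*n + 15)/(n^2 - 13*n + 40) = (n - 3)/(n - 8)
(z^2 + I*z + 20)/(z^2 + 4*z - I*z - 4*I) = (z^2 + I*z + 20)/(z^2 + z*(4 - I) - 4*I)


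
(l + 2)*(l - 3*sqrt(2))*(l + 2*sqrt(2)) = l^3 - sqrt(2)*l^2 + 2*l^2 - 12*l - 2*sqrt(2)*l - 24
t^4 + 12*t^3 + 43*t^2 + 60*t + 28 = (t + 1)*(t + 2)^2*(t + 7)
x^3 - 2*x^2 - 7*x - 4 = (x - 4)*(x + 1)^2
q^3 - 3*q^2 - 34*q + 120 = (q - 5)*(q - 4)*(q + 6)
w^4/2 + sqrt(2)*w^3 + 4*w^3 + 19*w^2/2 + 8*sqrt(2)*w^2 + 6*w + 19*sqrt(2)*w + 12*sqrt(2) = (w/2 + 1/2)*(w + 3)*(w + 4)*(w + 2*sqrt(2))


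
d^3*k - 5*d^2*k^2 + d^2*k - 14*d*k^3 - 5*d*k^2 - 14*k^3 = (d - 7*k)*(d + 2*k)*(d*k + k)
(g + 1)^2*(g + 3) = g^3 + 5*g^2 + 7*g + 3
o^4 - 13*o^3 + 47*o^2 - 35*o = o*(o - 7)*(o - 5)*(o - 1)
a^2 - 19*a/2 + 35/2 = (a - 7)*(a - 5/2)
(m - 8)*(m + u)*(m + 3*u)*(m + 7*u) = m^4 + 11*m^3*u - 8*m^3 + 31*m^2*u^2 - 88*m^2*u + 21*m*u^3 - 248*m*u^2 - 168*u^3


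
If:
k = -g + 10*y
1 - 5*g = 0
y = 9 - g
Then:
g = 1/5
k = 439/5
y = 44/5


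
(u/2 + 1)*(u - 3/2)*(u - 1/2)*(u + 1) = u^4/2 + u^3/2 - 13*u^2/8 - 7*u/8 + 3/4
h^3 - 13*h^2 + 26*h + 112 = (h - 8)*(h - 7)*(h + 2)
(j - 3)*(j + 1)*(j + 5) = j^3 + 3*j^2 - 13*j - 15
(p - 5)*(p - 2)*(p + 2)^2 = p^4 - 3*p^3 - 14*p^2 + 12*p + 40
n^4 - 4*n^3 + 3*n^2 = n^2*(n - 3)*(n - 1)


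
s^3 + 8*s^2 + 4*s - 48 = (s - 2)*(s + 4)*(s + 6)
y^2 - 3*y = y*(y - 3)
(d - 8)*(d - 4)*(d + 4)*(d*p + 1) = d^4*p - 8*d^3*p + d^3 - 16*d^2*p - 8*d^2 + 128*d*p - 16*d + 128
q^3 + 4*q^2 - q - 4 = (q - 1)*(q + 1)*(q + 4)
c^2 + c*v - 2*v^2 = (c - v)*(c + 2*v)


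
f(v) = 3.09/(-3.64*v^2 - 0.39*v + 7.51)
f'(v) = 3.09*(7.28*v + 0.39)/(-3.64*v^2 - 0.39*v + 7.51)^2 = (22.4952*v + 1.2051)/(3.64*v^2 + 0.39*v - 7.51)^2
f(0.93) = 0.77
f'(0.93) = 1.38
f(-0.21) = 0.42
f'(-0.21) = -0.06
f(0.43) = 0.46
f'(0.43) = 0.24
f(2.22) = -0.27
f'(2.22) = 0.40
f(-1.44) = 5.90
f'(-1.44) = -113.72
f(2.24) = -0.27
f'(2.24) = 0.38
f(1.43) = -6.29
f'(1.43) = 138.35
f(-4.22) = -0.06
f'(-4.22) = -0.03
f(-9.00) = -0.01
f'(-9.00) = -0.00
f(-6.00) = -0.03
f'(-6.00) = -0.01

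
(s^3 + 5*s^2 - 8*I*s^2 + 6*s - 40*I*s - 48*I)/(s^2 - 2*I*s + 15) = (s^3 + s^2*(5 - 8*I) + s*(6 - 40*I) - 48*I)/(s^2 - 2*I*s + 15)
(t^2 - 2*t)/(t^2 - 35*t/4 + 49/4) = 4*t*(t - 2)/(4*t^2 - 35*t + 49)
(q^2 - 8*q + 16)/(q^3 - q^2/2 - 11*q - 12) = 2*(q - 4)/(2*q^2 + 7*q + 6)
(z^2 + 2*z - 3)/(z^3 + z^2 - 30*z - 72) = (z - 1)/(z^2 - 2*z - 24)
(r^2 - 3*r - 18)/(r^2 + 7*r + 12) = (r - 6)/(r + 4)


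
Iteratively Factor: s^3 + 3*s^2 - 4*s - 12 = (s + 2)*(s^2 + s - 6) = (s + 2)*(s + 3)*(s - 2)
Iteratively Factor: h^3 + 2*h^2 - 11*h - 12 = (h + 4)*(h^2 - 2*h - 3) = (h + 1)*(h + 4)*(h - 3)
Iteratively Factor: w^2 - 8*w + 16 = (w - 4)*(w - 4)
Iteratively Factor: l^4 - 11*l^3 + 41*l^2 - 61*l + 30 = (l - 1)*(l^3 - 10*l^2 + 31*l - 30) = (l - 2)*(l - 1)*(l^2 - 8*l + 15) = (l - 3)*(l - 2)*(l - 1)*(l - 5)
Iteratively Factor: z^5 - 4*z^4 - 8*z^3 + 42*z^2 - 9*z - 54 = (z + 3)*(z^4 - 7*z^3 + 13*z^2 + 3*z - 18) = (z - 2)*(z + 3)*(z^3 - 5*z^2 + 3*z + 9) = (z - 2)*(z + 1)*(z + 3)*(z^2 - 6*z + 9) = (z - 3)*(z - 2)*(z + 1)*(z + 3)*(z - 3)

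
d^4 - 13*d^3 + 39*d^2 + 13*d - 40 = (d - 8)*(d - 5)*(d - 1)*(d + 1)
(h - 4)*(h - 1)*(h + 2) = h^3 - 3*h^2 - 6*h + 8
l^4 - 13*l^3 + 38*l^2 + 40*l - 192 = (l - 8)*(l - 4)*(l - 3)*(l + 2)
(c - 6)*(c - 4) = c^2 - 10*c + 24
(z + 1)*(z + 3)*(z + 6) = z^3 + 10*z^2 + 27*z + 18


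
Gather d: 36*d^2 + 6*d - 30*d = 36*d^2 - 24*d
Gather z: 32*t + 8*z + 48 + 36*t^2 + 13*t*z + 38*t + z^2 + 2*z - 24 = 36*t^2 + 70*t + z^2 + z*(13*t + 10) + 24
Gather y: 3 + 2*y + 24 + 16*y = 18*y + 27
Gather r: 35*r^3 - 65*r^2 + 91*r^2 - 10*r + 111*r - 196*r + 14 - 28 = 35*r^3 + 26*r^2 - 95*r - 14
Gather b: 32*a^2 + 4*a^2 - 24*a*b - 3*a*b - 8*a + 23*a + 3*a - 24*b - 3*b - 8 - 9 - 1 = 36*a^2 + 18*a + b*(-27*a - 27) - 18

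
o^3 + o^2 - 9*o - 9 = (o - 3)*(o + 1)*(o + 3)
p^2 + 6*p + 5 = (p + 1)*(p + 5)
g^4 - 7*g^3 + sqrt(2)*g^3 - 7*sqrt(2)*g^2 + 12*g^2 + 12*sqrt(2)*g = g*(g - 4)*(g - 3)*(g + sqrt(2))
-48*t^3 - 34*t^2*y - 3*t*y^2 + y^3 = (-8*t + y)*(2*t + y)*(3*t + y)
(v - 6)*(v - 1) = v^2 - 7*v + 6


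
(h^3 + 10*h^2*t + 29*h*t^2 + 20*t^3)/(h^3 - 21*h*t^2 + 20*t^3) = (h^2 + 5*h*t + 4*t^2)/(h^2 - 5*h*t + 4*t^2)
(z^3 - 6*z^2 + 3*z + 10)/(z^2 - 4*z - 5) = z - 2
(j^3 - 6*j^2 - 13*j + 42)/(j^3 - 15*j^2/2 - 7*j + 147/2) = 2*(j - 2)/(2*j - 7)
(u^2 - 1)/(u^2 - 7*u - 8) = (u - 1)/(u - 8)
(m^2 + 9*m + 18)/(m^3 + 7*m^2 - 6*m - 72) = (m + 3)/(m^2 + m - 12)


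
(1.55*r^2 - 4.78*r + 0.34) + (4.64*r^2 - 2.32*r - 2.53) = 6.19*r^2 - 7.1*r - 2.19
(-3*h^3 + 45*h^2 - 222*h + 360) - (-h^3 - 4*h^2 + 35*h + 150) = -2*h^3 + 49*h^2 - 257*h + 210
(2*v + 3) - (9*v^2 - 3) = -9*v^2 + 2*v + 6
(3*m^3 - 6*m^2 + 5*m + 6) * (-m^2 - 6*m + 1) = -3*m^5 - 12*m^4 + 34*m^3 - 42*m^2 - 31*m + 6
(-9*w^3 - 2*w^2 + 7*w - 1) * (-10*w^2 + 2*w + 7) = 90*w^5 + 2*w^4 - 137*w^3 + 10*w^2 + 47*w - 7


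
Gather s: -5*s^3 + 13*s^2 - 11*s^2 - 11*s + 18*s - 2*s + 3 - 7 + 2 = -5*s^3 + 2*s^2 + 5*s - 2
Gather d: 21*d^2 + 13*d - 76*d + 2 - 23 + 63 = 21*d^2 - 63*d + 42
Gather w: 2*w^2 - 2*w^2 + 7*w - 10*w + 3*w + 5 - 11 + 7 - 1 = 0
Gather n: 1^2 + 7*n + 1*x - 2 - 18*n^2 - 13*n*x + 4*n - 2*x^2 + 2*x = -18*n^2 + n*(11 - 13*x) - 2*x^2 + 3*x - 1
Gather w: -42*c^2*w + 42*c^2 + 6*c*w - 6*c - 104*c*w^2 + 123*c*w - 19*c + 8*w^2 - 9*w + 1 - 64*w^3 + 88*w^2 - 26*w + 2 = 42*c^2 - 25*c - 64*w^3 + w^2*(96 - 104*c) + w*(-42*c^2 + 129*c - 35) + 3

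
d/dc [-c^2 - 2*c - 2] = -2*c - 2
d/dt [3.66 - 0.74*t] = -0.740000000000000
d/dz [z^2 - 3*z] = 2*z - 3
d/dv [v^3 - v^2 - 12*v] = 3*v^2 - 2*v - 12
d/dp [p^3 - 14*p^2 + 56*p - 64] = 3*p^2 - 28*p + 56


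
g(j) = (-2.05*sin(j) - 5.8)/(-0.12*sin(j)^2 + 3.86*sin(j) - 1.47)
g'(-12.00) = 64.61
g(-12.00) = -12.18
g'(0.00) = 11.76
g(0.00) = 3.95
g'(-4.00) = -8.28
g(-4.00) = -5.32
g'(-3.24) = -21.09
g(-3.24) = 5.50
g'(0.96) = 5.32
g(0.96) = -4.64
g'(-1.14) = 0.43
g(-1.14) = 0.78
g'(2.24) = -6.81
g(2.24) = -4.99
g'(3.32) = -5.41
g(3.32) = 2.52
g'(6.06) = 4.62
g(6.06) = 2.29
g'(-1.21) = 0.35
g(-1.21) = 0.75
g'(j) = (0.24*sin(j)*cos(j) - 3.86*cos(j))*(-2.05*sin(j) - 5.8)/(-0.12*sin(j)^2 + 3.86*sin(j) - 1.47)^2 - 2.05*cos(j)/(-0.12*sin(j)^2 + 3.86*sin(j) - 1.47)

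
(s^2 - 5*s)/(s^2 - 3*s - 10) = s/(s + 2)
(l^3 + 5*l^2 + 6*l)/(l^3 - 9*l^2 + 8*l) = (l^2 + 5*l + 6)/(l^2 - 9*l + 8)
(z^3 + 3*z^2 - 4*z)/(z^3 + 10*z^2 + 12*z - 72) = z*(z^2 + 3*z - 4)/(z^3 + 10*z^2 + 12*z - 72)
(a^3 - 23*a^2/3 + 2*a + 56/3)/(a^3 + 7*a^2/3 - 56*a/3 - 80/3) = (a^2 - 9*a + 14)/(a^2 + a - 20)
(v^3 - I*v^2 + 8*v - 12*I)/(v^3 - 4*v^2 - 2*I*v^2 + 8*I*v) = (v^2 + I*v + 6)/(v*(v - 4))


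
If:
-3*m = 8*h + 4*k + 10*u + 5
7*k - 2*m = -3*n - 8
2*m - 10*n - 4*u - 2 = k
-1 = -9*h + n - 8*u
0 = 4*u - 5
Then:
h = -2638/2409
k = -2806/2409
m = -6553/4818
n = -687/803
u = 5/4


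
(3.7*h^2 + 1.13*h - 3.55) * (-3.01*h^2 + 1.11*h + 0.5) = -11.137*h^4 + 0.705700000000001*h^3 + 13.7898*h^2 - 3.3755*h - 1.775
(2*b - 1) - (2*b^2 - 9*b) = -2*b^2 + 11*b - 1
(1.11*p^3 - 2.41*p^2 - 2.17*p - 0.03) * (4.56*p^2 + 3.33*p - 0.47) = 5.0616*p^5 - 7.2933*p^4 - 18.4422*p^3 - 6.2302*p^2 + 0.92*p + 0.0141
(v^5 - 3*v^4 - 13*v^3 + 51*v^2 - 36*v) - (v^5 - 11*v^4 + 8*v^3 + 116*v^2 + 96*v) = 8*v^4 - 21*v^3 - 65*v^2 - 132*v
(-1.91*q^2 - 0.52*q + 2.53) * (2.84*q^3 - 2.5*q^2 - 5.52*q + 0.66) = -5.4244*q^5 + 3.2982*q^4 + 19.0284*q^3 - 4.7152*q^2 - 14.3088*q + 1.6698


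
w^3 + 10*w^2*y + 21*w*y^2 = w*(w + 3*y)*(w + 7*y)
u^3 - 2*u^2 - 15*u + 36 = (u - 3)^2*(u + 4)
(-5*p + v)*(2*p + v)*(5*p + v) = -50*p^3 - 25*p^2*v + 2*p*v^2 + v^3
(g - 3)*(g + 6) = g^2 + 3*g - 18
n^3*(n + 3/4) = n^4 + 3*n^3/4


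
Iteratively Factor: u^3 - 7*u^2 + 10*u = (u)*(u^2 - 7*u + 10) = u*(u - 5)*(u - 2)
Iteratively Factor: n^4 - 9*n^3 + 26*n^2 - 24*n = (n - 2)*(n^3 - 7*n^2 + 12*n) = n*(n - 2)*(n^2 - 7*n + 12) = n*(n - 4)*(n - 2)*(n - 3)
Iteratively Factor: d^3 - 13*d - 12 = (d + 3)*(d^2 - 3*d - 4) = (d - 4)*(d + 3)*(d + 1)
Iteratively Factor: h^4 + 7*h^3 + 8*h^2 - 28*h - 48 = (h + 3)*(h^3 + 4*h^2 - 4*h - 16) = (h - 2)*(h + 3)*(h^2 + 6*h + 8) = (h - 2)*(h + 3)*(h + 4)*(h + 2)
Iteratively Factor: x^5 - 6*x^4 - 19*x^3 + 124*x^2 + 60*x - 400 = (x + 2)*(x^4 - 8*x^3 - 3*x^2 + 130*x - 200) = (x - 5)*(x + 2)*(x^3 - 3*x^2 - 18*x + 40) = (x - 5)*(x + 2)*(x + 4)*(x^2 - 7*x + 10) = (x - 5)*(x - 2)*(x + 2)*(x + 4)*(x - 5)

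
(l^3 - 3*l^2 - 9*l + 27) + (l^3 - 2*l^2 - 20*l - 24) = 2*l^3 - 5*l^2 - 29*l + 3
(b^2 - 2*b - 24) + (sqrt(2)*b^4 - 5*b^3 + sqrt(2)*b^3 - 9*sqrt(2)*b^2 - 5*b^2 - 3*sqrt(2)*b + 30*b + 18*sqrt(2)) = sqrt(2)*b^4 - 5*b^3 + sqrt(2)*b^3 - 9*sqrt(2)*b^2 - 4*b^2 - 3*sqrt(2)*b + 28*b - 24 + 18*sqrt(2)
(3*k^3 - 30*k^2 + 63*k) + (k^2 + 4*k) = 3*k^3 - 29*k^2 + 67*k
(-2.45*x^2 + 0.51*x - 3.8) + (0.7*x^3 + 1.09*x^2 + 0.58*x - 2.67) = 0.7*x^3 - 1.36*x^2 + 1.09*x - 6.47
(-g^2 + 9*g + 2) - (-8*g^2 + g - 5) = 7*g^2 + 8*g + 7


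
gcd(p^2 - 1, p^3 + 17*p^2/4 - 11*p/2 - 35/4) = p + 1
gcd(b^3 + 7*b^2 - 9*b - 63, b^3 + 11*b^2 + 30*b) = 1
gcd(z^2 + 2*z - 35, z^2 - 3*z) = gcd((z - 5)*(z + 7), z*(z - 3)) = 1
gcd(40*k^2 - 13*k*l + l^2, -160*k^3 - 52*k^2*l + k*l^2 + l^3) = 8*k - l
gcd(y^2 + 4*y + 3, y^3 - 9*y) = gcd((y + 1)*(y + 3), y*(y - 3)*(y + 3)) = y + 3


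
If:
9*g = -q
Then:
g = -q/9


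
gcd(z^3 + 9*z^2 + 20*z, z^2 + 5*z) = z^2 + 5*z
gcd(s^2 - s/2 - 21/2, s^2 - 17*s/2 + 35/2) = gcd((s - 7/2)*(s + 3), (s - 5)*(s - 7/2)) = s - 7/2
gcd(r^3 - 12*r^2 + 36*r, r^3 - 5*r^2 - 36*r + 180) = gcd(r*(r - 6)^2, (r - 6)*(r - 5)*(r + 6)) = r - 6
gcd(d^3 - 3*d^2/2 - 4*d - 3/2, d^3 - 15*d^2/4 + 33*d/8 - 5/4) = 1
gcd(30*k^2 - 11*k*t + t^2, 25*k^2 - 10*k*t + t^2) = -5*k + t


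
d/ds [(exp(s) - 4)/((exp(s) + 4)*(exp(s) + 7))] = (-exp(2*s) + 8*exp(s) + 72)*exp(s)/(exp(4*s) + 22*exp(3*s) + 177*exp(2*s) + 616*exp(s) + 784)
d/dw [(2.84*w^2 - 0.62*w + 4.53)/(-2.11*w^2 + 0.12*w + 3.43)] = (-0.9674*w^2 + 38.599*w - 2.6702)/(4.4521*w^4 - 0.5064*w^3 - 14.4602*w^2 + 0.8232*w + 11.7649)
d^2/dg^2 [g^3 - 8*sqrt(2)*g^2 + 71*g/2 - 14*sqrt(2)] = 6*g - 16*sqrt(2)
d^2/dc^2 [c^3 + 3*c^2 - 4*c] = 6*c + 6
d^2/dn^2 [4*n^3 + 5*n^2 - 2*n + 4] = 24*n + 10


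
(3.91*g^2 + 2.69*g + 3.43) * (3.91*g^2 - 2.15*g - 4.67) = 15.2881*g^4 + 2.1114*g^3 - 10.6319*g^2 - 19.9368*g - 16.0181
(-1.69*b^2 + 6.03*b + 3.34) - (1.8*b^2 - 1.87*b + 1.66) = -3.49*b^2 + 7.9*b + 1.68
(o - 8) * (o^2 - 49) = o^3 - 8*o^2 - 49*o + 392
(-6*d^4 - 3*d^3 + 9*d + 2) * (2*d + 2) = -12*d^5 - 18*d^4 - 6*d^3 + 18*d^2 + 22*d + 4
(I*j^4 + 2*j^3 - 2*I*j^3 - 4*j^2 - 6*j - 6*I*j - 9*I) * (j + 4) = I*j^5 + 2*j^4 + 2*I*j^4 + 4*j^3 - 8*I*j^3 - 22*j^2 - 6*I*j^2 - 24*j - 33*I*j - 36*I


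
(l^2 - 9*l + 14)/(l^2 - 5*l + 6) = (l - 7)/(l - 3)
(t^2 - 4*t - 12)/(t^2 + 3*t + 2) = (t - 6)/(t + 1)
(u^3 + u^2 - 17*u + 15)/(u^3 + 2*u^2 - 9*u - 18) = (u^2 + 4*u - 5)/(u^2 + 5*u + 6)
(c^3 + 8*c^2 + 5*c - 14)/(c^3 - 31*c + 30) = (c^2 + 9*c + 14)/(c^2 + c - 30)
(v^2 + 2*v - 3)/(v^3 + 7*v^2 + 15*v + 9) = (v - 1)/(v^2 + 4*v + 3)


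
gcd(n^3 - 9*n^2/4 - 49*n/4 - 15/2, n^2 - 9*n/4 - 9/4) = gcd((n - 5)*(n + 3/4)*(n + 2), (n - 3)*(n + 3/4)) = n + 3/4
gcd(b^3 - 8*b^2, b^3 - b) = b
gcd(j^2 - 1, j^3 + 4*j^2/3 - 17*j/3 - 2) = 1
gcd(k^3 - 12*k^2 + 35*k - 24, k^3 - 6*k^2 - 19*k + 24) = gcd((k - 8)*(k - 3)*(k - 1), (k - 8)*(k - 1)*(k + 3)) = k^2 - 9*k + 8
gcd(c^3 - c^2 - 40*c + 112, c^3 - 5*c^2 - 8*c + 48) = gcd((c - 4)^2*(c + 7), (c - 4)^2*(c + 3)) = c^2 - 8*c + 16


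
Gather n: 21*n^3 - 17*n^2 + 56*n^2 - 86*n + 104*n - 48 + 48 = 21*n^3 + 39*n^2 + 18*n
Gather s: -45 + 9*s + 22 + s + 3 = 10*s - 20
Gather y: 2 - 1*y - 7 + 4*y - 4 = 3*y - 9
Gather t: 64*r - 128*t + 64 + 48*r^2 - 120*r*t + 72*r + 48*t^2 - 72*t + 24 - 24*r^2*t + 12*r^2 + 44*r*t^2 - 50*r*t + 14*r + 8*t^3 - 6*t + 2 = 60*r^2 + 150*r + 8*t^3 + t^2*(44*r + 48) + t*(-24*r^2 - 170*r - 206) + 90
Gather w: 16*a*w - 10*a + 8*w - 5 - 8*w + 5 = 16*a*w - 10*a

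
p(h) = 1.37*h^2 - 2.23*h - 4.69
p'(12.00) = 30.65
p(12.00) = 165.83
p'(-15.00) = -43.33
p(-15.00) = 337.01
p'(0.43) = -1.05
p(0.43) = -5.40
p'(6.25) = 14.90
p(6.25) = 34.89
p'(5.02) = 11.52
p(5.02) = 18.64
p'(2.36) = 4.24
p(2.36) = -2.32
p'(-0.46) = -3.49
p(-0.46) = -3.37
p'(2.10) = 3.52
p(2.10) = -3.33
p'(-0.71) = -4.18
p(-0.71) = -2.42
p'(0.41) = -1.11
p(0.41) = -5.37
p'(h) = 2.74*h - 2.23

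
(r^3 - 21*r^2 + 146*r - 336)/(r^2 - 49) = (r^2 - 14*r + 48)/(r + 7)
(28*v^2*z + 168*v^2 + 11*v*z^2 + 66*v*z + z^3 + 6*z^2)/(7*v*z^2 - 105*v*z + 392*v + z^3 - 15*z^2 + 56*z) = (4*v*z + 24*v + z^2 + 6*z)/(z^2 - 15*z + 56)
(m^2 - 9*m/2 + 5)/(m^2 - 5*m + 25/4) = 2*(m - 2)/(2*m - 5)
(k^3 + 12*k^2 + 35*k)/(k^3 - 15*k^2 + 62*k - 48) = k*(k^2 + 12*k + 35)/(k^3 - 15*k^2 + 62*k - 48)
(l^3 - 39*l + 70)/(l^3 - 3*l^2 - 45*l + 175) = (l - 2)/(l - 5)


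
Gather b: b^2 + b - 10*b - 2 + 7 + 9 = b^2 - 9*b + 14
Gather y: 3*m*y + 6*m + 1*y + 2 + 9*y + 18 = 6*m + y*(3*m + 10) + 20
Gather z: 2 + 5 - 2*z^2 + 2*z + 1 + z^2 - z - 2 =-z^2 + z + 6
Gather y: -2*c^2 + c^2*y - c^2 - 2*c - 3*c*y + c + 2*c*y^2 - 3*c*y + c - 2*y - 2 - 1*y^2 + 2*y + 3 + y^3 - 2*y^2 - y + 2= -3*c^2 + y^3 + y^2*(2*c - 3) + y*(c^2 - 6*c - 1) + 3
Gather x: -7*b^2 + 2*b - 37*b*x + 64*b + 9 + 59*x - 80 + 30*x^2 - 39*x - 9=-7*b^2 + 66*b + 30*x^2 + x*(20 - 37*b) - 80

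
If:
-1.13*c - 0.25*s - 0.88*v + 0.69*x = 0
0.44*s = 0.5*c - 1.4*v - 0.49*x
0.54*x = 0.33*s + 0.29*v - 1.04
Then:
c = 0.734549794380698*x + 0.0794705251611472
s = 2.3671958128433*x + 4.31960757730752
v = -0.831636614614787*x - 1.32920862245338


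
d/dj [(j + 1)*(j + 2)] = 2*j + 3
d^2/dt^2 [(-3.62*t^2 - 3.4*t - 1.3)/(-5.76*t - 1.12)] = (5.6843418860808e-14*t^2 + 51.475456)/(191.102976*t^3 + 111.476736*t^2 + 21.676032*t + 1.404928)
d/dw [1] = 0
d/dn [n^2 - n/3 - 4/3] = 2*n - 1/3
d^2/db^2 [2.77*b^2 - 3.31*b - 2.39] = 5.54000000000000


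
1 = 1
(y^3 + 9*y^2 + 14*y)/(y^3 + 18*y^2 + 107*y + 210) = y*(y + 2)/(y^2 + 11*y + 30)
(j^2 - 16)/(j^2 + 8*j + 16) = (j - 4)/(j + 4)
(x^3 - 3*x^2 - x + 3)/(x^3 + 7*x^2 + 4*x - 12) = (x^2 - 2*x - 3)/(x^2 + 8*x + 12)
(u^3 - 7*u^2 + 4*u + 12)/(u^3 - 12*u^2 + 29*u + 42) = (u - 2)/(u - 7)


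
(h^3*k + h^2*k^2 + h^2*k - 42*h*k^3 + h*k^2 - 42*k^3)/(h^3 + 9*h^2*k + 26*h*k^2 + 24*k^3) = k*(h^3 + h^2*k + h^2 - 42*h*k^2 + h*k - 42*k^2)/(h^3 + 9*h^2*k + 26*h*k^2 + 24*k^3)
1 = 1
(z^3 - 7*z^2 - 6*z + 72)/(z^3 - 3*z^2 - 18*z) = (z - 4)/z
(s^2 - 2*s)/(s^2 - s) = (s - 2)/(s - 1)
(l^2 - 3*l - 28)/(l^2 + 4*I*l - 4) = (l^2 - 3*l - 28)/(l^2 + 4*I*l - 4)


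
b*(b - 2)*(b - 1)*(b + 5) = b^4 + 2*b^3 - 13*b^2 + 10*b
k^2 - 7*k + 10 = (k - 5)*(k - 2)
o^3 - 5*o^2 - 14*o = o*(o - 7)*(o + 2)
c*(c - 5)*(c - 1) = c^3 - 6*c^2 + 5*c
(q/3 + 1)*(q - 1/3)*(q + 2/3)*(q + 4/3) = q^4/3 + 14*q^3/9 + 47*q^2/27 + 10*q/81 - 8/27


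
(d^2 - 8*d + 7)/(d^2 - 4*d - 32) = (-d^2 + 8*d - 7)/(-d^2 + 4*d + 32)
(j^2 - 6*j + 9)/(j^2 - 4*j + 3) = (j - 3)/(j - 1)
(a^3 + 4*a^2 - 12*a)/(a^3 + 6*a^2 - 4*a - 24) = a/(a + 2)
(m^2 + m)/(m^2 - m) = (m + 1)/(m - 1)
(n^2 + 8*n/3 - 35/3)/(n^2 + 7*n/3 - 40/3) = (3*n - 7)/(3*n - 8)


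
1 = 1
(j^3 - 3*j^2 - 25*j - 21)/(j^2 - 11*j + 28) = (j^2 + 4*j + 3)/(j - 4)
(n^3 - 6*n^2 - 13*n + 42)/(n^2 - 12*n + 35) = (n^2 + n - 6)/(n - 5)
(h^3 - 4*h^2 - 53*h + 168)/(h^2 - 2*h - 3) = (h^2 - h - 56)/(h + 1)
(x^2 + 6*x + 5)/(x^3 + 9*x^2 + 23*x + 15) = 1/(x + 3)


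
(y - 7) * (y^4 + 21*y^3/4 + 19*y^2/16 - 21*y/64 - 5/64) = y^5 - 7*y^4/4 - 569*y^3/16 - 553*y^2/64 + 71*y/32 + 35/64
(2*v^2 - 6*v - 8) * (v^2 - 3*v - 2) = 2*v^4 - 12*v^3 + 6*v^2 + 36*v + 16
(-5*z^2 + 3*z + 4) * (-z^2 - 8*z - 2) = 5*z^4 + 37*z^3 - 18*z^2 - 38*z - 8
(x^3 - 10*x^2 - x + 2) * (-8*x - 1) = -8*x^4 + 79*x^3 + 18*x^2 - 15*x - 2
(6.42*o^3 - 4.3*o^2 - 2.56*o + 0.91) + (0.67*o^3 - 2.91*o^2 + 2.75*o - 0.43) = 7.09*o^3 - 7.21*o^2 + 0.19*o + 0.48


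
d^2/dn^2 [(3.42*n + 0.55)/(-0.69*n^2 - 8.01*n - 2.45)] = (-(1.38*n + 8.01)*(2.76*n + 16.02)*(3.42*n + 0.55) + (14.1588*n + 55.5474)*(0.69*n^2 + 8.01*n + 2.45))/(0.69*n^2 + 8.01*n + 2.45)^3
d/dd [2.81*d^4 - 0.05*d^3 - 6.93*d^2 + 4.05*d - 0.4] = 11.24*d^3 - 0.15*d^2 - 13.86*d + 4.05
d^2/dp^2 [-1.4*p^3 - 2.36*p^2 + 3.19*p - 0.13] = -8.4*p - 4.72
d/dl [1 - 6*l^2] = -12*l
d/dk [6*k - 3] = 6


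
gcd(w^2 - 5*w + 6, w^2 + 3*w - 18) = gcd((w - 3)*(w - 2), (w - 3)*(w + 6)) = w - 3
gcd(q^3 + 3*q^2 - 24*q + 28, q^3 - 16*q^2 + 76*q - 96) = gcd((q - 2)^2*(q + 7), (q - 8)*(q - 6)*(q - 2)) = q - 2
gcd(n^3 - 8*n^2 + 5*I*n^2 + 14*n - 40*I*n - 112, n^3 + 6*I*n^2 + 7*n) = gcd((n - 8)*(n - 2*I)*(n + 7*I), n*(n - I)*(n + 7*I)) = n + 7*I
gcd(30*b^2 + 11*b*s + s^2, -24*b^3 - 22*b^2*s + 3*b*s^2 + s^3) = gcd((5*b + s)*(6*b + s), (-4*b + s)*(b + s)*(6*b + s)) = 6*b + s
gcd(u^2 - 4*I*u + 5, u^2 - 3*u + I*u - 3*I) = u + I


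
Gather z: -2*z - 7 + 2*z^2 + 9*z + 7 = 2*z^2 + 7*z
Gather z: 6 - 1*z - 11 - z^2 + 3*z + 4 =-z^2 + 2*z - 1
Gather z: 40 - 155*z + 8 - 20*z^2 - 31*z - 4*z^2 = -24*z^2 - 186*z + 48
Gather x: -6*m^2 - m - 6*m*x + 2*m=-6*m^2 - 6*m*x + m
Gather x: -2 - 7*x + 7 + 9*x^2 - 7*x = 9*x^2 - 14*x + 5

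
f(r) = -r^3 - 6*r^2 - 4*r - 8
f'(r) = -3*r^2 - 12*r - 4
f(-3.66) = -24.71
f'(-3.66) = -0.27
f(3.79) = -163.78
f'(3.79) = -92.57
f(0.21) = -9.11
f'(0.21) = -6.65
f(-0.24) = -7.37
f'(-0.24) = -1.29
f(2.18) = -55.59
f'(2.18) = -44.42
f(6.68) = -600.53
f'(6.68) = -218.03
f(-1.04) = -9.20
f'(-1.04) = 5.24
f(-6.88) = 61.17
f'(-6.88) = -63.44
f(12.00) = -2648.00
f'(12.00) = -580.00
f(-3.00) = -23.00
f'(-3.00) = 5.00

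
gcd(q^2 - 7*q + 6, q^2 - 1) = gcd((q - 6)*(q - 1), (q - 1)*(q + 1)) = q - 1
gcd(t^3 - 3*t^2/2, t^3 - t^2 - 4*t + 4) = 1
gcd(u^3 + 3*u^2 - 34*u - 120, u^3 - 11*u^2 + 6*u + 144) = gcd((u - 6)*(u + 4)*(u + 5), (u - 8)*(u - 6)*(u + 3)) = u - 6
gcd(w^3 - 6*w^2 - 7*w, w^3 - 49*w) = w^2 - 7*w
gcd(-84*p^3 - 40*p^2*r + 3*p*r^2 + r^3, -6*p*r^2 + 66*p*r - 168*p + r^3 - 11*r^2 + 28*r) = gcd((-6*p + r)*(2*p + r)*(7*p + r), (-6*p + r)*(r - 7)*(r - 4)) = 6*p - r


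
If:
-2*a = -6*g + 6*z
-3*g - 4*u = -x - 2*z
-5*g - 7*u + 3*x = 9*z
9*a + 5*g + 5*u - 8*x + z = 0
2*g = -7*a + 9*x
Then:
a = 0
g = 0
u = 0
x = 0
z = 0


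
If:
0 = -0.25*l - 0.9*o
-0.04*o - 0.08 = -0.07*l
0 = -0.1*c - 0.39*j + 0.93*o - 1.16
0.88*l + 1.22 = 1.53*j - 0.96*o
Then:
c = -18.80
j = 1.19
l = 0.99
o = -0.27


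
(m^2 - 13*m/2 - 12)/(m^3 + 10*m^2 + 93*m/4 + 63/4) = 2*(m - 8)/(2*m^2 + 17*m + 21)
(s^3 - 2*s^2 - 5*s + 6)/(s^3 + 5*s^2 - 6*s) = (s^2 - s - 6)/(s*(s + 6))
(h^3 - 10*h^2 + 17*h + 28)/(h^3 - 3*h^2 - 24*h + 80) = (h^2 - 6*h - 7)/(h^2 + h - 20)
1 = 1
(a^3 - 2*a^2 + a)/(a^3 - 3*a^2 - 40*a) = (-a^2 + 2*a - 1)/(-a^2 + 3*a + 40)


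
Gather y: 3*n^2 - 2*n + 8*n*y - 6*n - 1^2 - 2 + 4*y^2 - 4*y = 3*n^2 - 8*n + 4*y^2 + y*(8*n - 4) - 3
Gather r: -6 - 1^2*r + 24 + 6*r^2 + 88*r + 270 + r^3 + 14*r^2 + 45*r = r^3 + 20*r^2 + 132*r + 288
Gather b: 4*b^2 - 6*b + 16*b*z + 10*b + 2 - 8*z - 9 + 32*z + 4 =4*b^2 + b*(16*z + 4) + 24*z - 3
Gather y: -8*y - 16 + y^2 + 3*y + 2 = y^2 - 5*y - 14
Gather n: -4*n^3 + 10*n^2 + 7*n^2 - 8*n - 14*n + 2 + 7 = -4*n^3 + 17*n^2 - 22*n + 9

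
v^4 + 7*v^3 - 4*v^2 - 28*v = v*(v - 2)*(v + 2)*(v + 7)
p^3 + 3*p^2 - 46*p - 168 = (p - 7)*(p + 4)*(p + 6)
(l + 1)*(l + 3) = l^2 + 4*l + 3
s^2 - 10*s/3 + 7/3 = (s - 7/3)*(s - 1)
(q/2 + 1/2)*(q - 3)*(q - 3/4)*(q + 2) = q^4/2 - 3*q^3/8 - 7*q^2/2 - 3*q/8 + 9/4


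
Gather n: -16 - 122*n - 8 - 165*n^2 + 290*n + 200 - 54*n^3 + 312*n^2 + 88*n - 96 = -54*n^3 + 147*n^2 + 256*n + 80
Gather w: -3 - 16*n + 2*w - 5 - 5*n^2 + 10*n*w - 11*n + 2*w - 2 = -5*n^2 - 27*n + w*(10*n + 4) - 10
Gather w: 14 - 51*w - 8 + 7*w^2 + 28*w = 7*w^2 - 23*w + 6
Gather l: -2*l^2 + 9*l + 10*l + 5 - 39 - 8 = -2*l^2 + 19*l - 42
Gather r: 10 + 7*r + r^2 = r^2 + 7*r + 10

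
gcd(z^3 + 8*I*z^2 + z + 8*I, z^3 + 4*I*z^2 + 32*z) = z + 8*I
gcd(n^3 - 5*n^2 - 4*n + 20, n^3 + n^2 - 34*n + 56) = n - 2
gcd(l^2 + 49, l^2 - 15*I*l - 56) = l - 7*I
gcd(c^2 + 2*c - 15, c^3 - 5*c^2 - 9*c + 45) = c - 3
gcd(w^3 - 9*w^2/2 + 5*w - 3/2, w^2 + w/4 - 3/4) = 1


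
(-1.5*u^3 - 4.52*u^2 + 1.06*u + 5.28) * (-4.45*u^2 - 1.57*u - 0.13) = 6.675*u^5 + 22.469*u^4 + 2.5744*u^3 - 24.5726*u^2 - 8.4274*u - 0.6864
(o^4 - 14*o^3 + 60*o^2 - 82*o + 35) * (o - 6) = o^5 - 20*o^4 + 144*o^3 - 442*o^2 + 527*o - 210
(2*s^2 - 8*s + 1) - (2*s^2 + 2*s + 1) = -10*s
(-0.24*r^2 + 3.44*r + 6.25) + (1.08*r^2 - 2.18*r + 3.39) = 0.84*r^2 + 1.26*r + 9.64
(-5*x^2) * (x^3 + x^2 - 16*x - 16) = -5*x^5 - 5*x^4 + 80*x^3 + 80*x^2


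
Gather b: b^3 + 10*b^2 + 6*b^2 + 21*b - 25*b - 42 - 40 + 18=b^3 + 16*b^2 - 4*b - 64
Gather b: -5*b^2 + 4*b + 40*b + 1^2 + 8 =-5*b^2 + 44*b + 9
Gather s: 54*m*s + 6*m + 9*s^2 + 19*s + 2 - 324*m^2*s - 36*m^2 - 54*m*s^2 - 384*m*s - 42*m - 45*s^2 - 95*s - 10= -36*m^2 - 36*m + s^2*(-54*m - 36) + s*(-324*m^2 - 330*m - 76) - 8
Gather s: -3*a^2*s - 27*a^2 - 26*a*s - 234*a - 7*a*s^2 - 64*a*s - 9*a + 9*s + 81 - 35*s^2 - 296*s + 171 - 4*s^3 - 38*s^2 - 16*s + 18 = -27*a^2 - 243*a - 4*s^3 + s^2*(-7*a - 73) + s*(-3*a^2 - 90*a - 303) + 270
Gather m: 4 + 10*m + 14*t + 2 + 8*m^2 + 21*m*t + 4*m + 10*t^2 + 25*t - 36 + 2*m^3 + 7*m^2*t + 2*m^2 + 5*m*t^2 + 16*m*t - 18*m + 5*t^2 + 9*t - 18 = 2*m^3 + m^2*(7*t + 10) + m*(5*t^2 + 37*t - 4) + 15*t^2 + 48*t - 48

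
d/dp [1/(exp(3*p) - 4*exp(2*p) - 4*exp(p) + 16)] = (-3*exp(2*p) + 8*exp(p) + 4)*exp(p)/(exp(3*p) - 4*exp(2*p) - 4*exp(p) + 16)^2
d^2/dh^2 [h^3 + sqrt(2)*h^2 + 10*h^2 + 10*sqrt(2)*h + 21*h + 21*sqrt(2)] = 6*h + 2*sqrt(2) + 20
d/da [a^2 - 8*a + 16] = 2*a - 8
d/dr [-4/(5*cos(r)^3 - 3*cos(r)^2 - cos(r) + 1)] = 4*(-15*cos(r)^2 + 6*cos(r) + 1)*sin(r)/(5*cos(r)^3 - 3*cos(r)^2 - cos(r) + 1)^2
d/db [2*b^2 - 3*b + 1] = 4*b - 3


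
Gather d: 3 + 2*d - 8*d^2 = -8*d^2 + 2*d + 3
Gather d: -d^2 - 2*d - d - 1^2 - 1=-d^2 - 3*d - 2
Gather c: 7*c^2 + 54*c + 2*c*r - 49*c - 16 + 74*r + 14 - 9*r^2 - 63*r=7*c^2 + c*(2*r + 5) - 9*r^2 + 11*r - 2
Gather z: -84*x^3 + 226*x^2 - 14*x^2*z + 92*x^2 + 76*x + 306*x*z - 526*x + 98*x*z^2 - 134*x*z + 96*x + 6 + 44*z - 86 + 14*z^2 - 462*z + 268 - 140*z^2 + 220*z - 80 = -84*x^3 + 318*x^2 - 354*x + z^2*(98*x - 126) + z*(-14*x^2 + 172*x - 198) + 108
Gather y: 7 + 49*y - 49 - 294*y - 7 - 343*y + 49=-588*y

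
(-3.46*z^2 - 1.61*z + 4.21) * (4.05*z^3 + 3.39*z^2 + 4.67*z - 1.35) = -14.013*z^5 - 18.2499*z^4 - 4.5656*z^3 + 11.4242*z^2 + 21.8342*z - 5.6835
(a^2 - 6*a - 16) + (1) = a^2 - 6*a - 15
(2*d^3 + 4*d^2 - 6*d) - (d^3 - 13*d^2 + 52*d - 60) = d^3 + 17*d^2 - 58*d + 60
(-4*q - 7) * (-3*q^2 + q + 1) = 12*q^3 + 17*q^2 - 11*q - 7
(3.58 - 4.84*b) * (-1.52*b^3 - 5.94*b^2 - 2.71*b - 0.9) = 7.3568*b^4 + 23.308*b^3 - 8.1488*b^2 - 5.3458*b - 3.222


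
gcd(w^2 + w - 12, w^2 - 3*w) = w - 3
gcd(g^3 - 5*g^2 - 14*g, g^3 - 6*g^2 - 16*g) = g^2 + 2*g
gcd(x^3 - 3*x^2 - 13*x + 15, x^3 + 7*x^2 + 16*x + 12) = x + 3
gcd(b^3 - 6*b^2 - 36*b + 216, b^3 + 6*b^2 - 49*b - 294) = b + 6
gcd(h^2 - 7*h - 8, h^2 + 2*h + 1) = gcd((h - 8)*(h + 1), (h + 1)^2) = h + 1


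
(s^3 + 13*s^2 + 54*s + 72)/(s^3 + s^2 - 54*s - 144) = (s + 4)/(s - 8)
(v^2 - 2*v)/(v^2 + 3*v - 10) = v/(v + 5)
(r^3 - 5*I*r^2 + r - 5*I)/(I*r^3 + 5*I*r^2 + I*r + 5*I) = (-I*r - 5)/(r + 5)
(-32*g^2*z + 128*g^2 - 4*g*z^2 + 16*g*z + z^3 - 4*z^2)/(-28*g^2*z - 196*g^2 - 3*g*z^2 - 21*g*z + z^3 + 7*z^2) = (-8*g*z + 32*g + z^2 - 4*z)/(-7*g*z - 49*g + z^2 + 7*z)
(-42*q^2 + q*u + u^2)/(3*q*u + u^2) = (-42*q^2 + q*u + u^2)/(u*(3*q + u))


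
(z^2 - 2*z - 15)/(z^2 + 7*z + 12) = (z - 5)/(z + 4)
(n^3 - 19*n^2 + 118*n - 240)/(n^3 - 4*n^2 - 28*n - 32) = (n^2 - 11*n + 30)/(n^2 + 4*n + 4)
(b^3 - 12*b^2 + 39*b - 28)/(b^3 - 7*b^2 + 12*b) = (b^2 - 8*b + 7)/(b*(b - 3))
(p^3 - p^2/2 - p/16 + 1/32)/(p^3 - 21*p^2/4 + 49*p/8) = (32*p^3 - 16*p^2 - 2*p + 1)/(4*p*(8*p^2 - 42*p + 49))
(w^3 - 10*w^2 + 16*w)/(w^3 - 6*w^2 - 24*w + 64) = w/(w + 4)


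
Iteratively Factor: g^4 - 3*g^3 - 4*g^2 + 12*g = (g)*(g^3 - 3*g^2 - 4*g + 12) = g*(g + 2)*(g^2 - 5*g + 6) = g*(g - 2)*(g + 2)*(g - 3)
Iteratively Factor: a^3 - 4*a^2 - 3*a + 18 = (a + 2)*(a^2 - 6*a + 9) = (a - 3)*(a + 2)*(a - 3)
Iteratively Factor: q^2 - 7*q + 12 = (q - 3)*(q - 4)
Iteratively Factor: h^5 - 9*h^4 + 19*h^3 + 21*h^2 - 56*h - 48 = (h + 1)*(h^4 - 10*h^3 + 29*h^2 - 8*h - 48) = (h + 1)^2*(h^3 - 11*h^2 + 40*h - 48) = (h - 4)*(h + 1)^2*(h^2 - 7*h + 12) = (h - 4)^2*(h + 1)^2*(h - 3)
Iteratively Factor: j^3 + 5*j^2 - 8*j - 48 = (j + 4)*(j^2 + j - 12) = (j + 4)^2*(j - 3)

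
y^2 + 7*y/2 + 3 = (y + 3/2)*(y + 2)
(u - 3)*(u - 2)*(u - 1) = u^3 - 6*u^2 + 11*u - 6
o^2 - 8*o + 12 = (o - 6)*(o - 2)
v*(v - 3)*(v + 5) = v^3 + 2*v^2 - 15*v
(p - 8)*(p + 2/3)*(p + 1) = p^3 - 19*p^2/3 - 38*p/3 - 16/3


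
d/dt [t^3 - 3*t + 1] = 3*t^2 - 3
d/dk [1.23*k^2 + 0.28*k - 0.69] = 2.46*k + 0.28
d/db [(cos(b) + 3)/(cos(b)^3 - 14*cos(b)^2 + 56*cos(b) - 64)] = (-165*cos(b) - 5*cos(2*b) + cos(3*b) + 459)*sin(b)/(2*(cos(b)^3 - 14*cos(b)^2 + 56*cos(b) - 64)^2)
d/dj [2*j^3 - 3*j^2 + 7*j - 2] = 6*j^2 - 6*j + 7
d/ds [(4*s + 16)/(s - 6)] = -40/(s - 6)^2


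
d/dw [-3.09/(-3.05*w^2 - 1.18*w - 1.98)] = (-18.849*w - 3.6462)/(3.05*w^2 + 1.18*w + 1.98)^2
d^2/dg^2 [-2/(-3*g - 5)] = 36/(3*g + 5)^3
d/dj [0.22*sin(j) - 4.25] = 0.22*cos(j)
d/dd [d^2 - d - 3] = 2*d - 1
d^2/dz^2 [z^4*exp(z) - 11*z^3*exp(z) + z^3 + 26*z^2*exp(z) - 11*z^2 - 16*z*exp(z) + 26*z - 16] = z^4*exp(z) - 3*z^3*exp(z) - 28*z^2*exp(z) + 22*z*exp(z) + 6*z + 20*exp(z) - 22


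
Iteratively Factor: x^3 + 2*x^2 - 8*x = (x)*(x^2 + 2*x - 8) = x*(x - 2)*(x + 4)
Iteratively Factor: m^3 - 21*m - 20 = (m - 5)*(m^2 + 5*m + 4) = (m - 5)*(m + 1)*(m + 4)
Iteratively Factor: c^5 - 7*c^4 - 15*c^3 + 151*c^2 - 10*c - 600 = (c + 4)*(c^4 - 11*c^3 + 29*c^2 + 35*c - 150) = (c - 3)*(c + 4)*(c^3 - 8*c^2 + 5*c + 50) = (c - 3)*(c + 2)*(c + 4)*(c^2 - 10*c + 25) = (c - 5)*(c - 3)*(c + 2)*(c + 4)*(c - 5)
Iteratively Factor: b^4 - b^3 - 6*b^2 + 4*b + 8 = (b - 2)*(b^3 + b^2 - 4*b - 4) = (b - 2)^2*(b^2 + 3*b + 2) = (b - 2)^2*(b + 2)*(b + 1)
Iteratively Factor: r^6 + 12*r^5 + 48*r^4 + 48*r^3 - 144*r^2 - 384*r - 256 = (r + 4)*(r^5 + 8*r^4 + 16*r^3 - 16*r^2 - 80*r - 64) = (r - 2)*(r + 4)*(r^4 + 10*r^3 + 36*r^2 + 56*r + 32) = (r - 2)*(r + 2)*(r + 4)*(r^3 + 8*r^2 + 20*r + 16) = (r - 2)*(r + 2)*(r + 4)^2*(r^2 + 4*r + 4) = (r - 2)*(r + 2)^2*(r + 4)^2*(r + 2)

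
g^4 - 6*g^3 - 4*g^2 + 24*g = g*(g - 6)*(g - 2)*(g + 2)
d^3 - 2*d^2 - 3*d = d*(d - 3)*(d + 1)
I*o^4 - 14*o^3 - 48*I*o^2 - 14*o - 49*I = (o + I)*(o + 7*I)^2*(I*o + 1)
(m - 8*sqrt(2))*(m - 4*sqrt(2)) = m^2 - 12*sqrt(2)*m + 64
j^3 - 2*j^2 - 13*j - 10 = (j - 5)*(j + 1)*(j + 2)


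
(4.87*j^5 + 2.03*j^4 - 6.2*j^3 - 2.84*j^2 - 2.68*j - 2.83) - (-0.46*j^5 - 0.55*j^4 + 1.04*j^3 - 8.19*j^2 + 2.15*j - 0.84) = 5.33*j^5 + 2.58*j^4 - 7.24*j^3 + 5.35*j^2 - 4.83*j - 1.99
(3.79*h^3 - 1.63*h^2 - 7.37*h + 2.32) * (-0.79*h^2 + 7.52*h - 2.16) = -2.9941*h^5 + 29.7885*h^4 - 14.6217*h^3 - 53.7344*h^2 + 33.3656*h - 5.0112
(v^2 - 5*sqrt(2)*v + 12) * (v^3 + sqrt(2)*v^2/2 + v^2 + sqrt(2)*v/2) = v^5 - 9*sqrt(2)*v^4/2 + v^4 - 9*sqrt(2)*v^3/2 + 7*v^3 + 7*v^2 + 6*sqrt(2)*v^2 + 6*sqrt(2)*v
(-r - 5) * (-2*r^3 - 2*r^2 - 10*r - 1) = 2*r^4 + 12*r^3 + 20*r^2 + 51*r + 5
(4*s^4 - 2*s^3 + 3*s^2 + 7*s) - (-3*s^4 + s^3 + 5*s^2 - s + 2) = 7*s^4 - 3*s^3 - 2*s^2 + 8*s - 2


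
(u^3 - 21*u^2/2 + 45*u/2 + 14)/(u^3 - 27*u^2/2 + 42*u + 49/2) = (u - 4)/(u - 7)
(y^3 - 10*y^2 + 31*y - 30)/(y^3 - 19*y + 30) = (y - 5)/(y + 5)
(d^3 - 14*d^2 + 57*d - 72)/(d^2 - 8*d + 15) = (d^2 - 11*d + 24)/(d - 5)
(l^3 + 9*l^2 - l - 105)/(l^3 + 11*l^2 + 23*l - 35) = (l - 3)/(l - 1)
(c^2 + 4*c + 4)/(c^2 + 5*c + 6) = (c + 2)/(c + 3)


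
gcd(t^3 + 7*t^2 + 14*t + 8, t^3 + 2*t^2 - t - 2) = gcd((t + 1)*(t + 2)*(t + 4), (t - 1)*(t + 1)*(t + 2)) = t^2 + 3*t + 2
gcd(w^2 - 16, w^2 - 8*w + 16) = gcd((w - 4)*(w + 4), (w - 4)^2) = w - 4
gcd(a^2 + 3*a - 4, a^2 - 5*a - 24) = 1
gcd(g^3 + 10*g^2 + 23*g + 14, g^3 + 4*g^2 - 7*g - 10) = g + 1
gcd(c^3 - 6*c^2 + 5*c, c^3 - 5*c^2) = c^2 - 5*c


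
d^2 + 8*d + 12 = (d + 2)*(d + 6)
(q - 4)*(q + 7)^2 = q^3 + 10*q^2 - 7*q - 196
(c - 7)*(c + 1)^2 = c^3 - 5*c^2 - 13*c - 7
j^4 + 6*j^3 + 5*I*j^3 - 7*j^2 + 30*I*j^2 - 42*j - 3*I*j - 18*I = (j + 6)*(j + I)^2*(j + 3*I)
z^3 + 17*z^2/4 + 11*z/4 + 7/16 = (z + 1/4)*(z + 1/2)*(z + 7/2)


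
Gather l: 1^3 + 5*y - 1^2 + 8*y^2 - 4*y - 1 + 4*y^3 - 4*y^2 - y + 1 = 4*y^3 + 4*y^2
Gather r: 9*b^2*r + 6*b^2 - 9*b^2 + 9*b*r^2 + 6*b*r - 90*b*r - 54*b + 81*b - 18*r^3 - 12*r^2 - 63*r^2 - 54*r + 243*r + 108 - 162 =-3*b^2 + 27*b - 18*r^3 + r^2*(9*b - 75) + r*(9*b^2 - 84*b + 189) - 54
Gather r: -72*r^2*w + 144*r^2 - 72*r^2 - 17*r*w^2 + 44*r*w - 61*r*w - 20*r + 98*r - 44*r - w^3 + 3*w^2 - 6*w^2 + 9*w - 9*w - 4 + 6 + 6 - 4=r^2*(72 - 72*w) + r*(-17*w^2 - 17*w + 34) - w^3 - 3*w^2 + 4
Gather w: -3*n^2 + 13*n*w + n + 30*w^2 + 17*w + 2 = -3*n^2 + n + 30*w^2 + w*(13*n + 17) + 2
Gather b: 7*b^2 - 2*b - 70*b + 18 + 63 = 7*b^2 - 72*b + 81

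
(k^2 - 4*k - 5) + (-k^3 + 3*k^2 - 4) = -k^3 + 4*k^2 - 4*k - 9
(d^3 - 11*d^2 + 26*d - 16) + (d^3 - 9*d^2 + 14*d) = 2*d^3 - 20*d^2 + 40*d - 16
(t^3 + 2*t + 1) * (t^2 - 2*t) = t^5 - 2*t^4 + 2*t^3 - 3*t^2 - 2*t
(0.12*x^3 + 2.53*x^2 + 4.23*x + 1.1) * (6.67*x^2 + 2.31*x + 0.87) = 0.8004*x^5 + 17.1523*x^4 + 34.1628*x^3 + 19.3094*x^2 + 6.2211*x + 0.957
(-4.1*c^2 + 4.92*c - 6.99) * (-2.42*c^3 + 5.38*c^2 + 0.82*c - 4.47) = 9.922*c^5 - 33.9644*c^4 + 40.0234*c^3 - 15.2448*c^2 - 27.7242*c + 31.2453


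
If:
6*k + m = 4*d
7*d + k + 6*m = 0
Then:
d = -35*m/46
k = -31*m/46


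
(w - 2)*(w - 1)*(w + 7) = w^3 + 4*w^2 - 19*w + 14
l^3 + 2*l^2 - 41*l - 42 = (l - 6)*(l + 1)*(l + 7)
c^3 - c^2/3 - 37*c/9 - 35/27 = (c - 7/3)*(c + 1/3)*(c + 5/3)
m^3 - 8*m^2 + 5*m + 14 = (m - 7)*(m - 2)*(m + 1)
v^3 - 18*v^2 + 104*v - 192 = (v - 8)*(v - 6)*(v - 4)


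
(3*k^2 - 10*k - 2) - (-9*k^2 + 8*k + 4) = 12*k^2 - 18*k - 6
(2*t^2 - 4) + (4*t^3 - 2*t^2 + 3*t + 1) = 4*t^3 + 3*t - 3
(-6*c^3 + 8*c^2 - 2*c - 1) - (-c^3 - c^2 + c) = -5*c^3 + 9*c^2 - 3*c - 1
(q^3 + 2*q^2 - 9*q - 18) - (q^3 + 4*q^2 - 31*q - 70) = -2*q^2 + 22*q + 52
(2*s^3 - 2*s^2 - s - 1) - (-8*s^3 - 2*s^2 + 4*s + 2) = 10*s^3 - 5*s - 3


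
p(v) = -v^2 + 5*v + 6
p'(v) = 5 - 2*v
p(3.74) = 10.71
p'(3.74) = -2.48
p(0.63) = 8.75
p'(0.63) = 3.74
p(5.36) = 4.07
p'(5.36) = -5.72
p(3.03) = 11.97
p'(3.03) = -1.06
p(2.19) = 12.15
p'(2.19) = 0.62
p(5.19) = 5.01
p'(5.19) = -5.38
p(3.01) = 11.99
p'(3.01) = -1.02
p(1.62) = 11.48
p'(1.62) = 1.76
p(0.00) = 6.00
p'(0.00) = 5.00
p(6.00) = 0.00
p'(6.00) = -7.00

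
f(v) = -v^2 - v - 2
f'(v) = -2*v - 1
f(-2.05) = -4.15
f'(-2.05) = 3.10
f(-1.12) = -2.13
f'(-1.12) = 1.24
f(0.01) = -2.01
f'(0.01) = -1.02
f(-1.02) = -2.02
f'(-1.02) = 1.04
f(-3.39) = -10.10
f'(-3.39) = 5.78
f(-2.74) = -6.77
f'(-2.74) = 4.48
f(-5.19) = -23.75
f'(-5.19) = 9.38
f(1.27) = -4.88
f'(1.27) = -3.54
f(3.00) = -14.00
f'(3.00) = -7.00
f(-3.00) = -8.00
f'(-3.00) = 5.00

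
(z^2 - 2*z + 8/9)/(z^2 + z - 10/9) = (3*z - 4)/(3*z + 5)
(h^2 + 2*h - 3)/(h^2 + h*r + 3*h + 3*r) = (h - 1)/(h + r)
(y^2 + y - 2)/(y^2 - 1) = (y + 2)/(y + 1)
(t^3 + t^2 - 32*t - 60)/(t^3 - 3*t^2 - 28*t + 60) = (t + 2)/(t - 2)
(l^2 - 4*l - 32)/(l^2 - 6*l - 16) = (l + 4)/(l + 2)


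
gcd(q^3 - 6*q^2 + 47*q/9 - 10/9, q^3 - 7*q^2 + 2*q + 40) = q - 5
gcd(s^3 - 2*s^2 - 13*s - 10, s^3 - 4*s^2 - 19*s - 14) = s^2 + 3*s + 2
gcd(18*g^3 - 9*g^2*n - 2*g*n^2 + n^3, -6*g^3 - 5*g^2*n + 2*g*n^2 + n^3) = 6*g^2 - g*n - n^2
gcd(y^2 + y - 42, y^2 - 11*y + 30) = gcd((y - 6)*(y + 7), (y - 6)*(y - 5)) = y - 6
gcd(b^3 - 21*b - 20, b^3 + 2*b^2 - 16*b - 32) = b + 4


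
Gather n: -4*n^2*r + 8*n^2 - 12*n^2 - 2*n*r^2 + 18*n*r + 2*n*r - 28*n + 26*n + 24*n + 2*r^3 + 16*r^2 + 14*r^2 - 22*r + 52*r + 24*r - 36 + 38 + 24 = n^2*(-4*r - 4) + n*(-2*r^2 + 20*r + 22) + 2*r^3 + 30*r^2 + 54*r + 26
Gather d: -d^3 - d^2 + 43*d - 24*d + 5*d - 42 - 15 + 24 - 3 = -d^3 - d^2 + 24*d - 36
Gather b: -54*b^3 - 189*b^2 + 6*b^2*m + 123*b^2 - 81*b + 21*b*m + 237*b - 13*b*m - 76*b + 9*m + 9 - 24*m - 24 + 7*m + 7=-54*b^3 + b^2*(6*m - 66) + b*(8*m + 80) - 8*m - 8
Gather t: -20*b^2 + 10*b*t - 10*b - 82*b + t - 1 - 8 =-20*b^2 - 92*b + t*(10*b + 1) - 9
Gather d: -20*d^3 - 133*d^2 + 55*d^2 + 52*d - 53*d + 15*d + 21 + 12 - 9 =-20*d^3 - 78*d^2 + 14*d + 24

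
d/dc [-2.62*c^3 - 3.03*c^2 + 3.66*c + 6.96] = -7.86*c^2 - 6.06*c + 3.66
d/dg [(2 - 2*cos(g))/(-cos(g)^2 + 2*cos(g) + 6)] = 2*(cos(g)^2 - 2*cos(g) + 8)*sin(g)/(sin(g)^2 + 2*cos(g) + 5)^2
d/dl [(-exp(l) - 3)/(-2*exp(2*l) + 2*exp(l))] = (-exp(2*l) - 6*exp(l) + 3)*exp(-l)/(2*(exp(2*l) - 2*exp(l) + 1))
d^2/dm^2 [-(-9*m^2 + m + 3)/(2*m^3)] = 3*(3*m^2 - m - 6)/m^5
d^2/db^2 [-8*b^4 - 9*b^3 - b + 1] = 6*b*(-16*b - 9)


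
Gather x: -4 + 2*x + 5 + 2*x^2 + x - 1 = 2*x^2 + 3*x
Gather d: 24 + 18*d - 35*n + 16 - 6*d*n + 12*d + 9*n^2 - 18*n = d*(30 - 6*n) + 9*n^2 - 53*n + 40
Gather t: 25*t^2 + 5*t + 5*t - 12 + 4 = 25*t^2 + 10*t - 8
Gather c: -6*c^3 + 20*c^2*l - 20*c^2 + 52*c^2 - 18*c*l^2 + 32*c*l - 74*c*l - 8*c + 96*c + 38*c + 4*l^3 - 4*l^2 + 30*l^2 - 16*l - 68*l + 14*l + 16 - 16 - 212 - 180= -6*c^3 + c^2*(20*l + 32) + c*(-18*l^2 - 42*l + 126) + 4*l^3 + 26*l^2 - 70*l - 392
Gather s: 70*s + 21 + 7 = 70*s + 28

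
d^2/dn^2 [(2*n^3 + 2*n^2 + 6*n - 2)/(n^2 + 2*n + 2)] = 4*(3*n^3 + 3*n^2 - 12*n - 10)/(n^6 + 6*n^5 + 18*n^4 + 32*n^3 + 36*n^2 + 24*n + 8)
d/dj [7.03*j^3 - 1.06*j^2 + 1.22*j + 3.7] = 21.09*j^2 - 2.12*j + 1.22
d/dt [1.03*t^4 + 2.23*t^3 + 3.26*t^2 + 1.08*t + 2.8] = 4.12*t^3 + 6.69*t^2 + 6.52*t + 1.08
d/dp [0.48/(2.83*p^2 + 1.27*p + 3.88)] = (-2.7168*p - 0.6096)/(2.83*p^2 + 1.27*p + 3.88)^2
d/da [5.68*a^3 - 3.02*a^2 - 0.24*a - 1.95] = 17.04*a^2 - 6.04*a - 0.24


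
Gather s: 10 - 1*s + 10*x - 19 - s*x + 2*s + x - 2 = s*(1 - x) + 11*x - 11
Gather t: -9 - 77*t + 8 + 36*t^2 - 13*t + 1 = 36*t^2 - 90*t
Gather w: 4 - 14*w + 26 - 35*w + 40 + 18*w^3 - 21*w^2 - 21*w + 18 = 18*w^3 - 21*w^2 - 70*w + 88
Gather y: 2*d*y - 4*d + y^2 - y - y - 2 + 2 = -4*d + y^2 + y*(2*d - 2)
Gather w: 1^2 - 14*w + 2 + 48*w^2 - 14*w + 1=48*w^2 - 28*w + 4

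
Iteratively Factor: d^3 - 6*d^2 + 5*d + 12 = (d - 4)*(d^2 - 2*d - 3) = (d - 4)*(d - 3)*(d + 1)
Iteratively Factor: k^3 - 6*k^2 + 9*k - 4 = (k - 1)*(k^2 - 5*k + 4) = (k - 4)*(k - 1)*(k - 1)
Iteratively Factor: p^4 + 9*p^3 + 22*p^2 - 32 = (p + 2)*(p^3 + 7*p^2 + 8*p - 16) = (p - 1)*(p + 2)*(p^2 + 8*p + 16) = (p - 1)*(p + 2)*(p + 4)*(p + 4)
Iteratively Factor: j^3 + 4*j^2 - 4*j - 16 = (j + 4)*(j^2 - 4) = (j - 2)*(j + 4)*(j + 2)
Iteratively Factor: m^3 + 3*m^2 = (m)*(m^2 + 3*m) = m^2*(m + 3)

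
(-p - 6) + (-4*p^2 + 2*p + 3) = -4*p^2 + p - 3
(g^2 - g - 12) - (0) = g^2 - g - 12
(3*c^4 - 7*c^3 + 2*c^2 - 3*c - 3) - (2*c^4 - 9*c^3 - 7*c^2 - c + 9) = c^4 + 2*c^3 + 9*c^2 - 2*c - 12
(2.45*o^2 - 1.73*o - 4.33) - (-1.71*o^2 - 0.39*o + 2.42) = 4.16*o^2 - 1.34*o - 6.75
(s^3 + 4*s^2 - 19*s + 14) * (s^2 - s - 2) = s^5 + 3*s^4 - 25*s^3 + 25*s^2 + 24*s - 28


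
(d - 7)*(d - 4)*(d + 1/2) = d^3 - 21*d^2/2 + 45*d/2 + 14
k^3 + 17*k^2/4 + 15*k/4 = k*(k + 5/4)*(k + 3)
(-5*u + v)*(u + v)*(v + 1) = -5*u^2*v - 5*u^2 - 4*u*v^2 - 4*u*v + v^3 + v^2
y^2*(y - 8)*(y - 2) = y^4 - 10*y^3 + 16*y^2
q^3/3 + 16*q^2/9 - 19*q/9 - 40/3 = (q/3 + 1)*(q - 8/3)*(q + 5)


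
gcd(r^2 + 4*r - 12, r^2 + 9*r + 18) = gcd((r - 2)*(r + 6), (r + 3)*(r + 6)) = r + 6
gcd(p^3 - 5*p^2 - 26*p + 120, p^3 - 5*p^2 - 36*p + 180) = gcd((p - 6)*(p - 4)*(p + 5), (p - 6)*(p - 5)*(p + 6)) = p - 6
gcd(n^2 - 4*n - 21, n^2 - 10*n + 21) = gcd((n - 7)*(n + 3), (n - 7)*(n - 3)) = n - 7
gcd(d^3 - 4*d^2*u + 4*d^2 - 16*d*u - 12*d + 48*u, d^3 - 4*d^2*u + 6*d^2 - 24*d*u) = -d^2 + 4*d*u - 6*d + 24*u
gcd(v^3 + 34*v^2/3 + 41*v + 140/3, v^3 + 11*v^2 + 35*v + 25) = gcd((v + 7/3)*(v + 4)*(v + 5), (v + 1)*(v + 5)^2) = v + 5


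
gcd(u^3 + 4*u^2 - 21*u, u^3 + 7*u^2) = u^2 + 7*u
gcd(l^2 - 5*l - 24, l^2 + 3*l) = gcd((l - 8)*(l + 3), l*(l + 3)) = l + 3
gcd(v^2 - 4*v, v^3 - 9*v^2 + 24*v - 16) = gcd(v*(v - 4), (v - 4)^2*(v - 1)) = v - 4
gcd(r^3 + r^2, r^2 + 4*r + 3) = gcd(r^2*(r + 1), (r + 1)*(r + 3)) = r + 1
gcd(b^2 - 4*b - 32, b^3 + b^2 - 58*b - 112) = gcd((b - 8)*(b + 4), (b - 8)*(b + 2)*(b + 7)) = b - 8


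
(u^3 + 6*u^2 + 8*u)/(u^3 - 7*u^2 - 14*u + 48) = u*(u^2 + 6*u + 8)/(u^3 - 7*u^2 - 14*u + 48)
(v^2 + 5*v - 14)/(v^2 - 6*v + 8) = (v + 7)/(v - 4)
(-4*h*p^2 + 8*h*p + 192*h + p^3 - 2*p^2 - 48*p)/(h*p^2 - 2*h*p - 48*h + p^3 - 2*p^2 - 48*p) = (-4*h + p)/(h + p)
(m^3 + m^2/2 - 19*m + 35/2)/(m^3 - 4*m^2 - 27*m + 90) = (2*m^2 - 9*m + 7)/(2*(m^2 - 9*m + 18))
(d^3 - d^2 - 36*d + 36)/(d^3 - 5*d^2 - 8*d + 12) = (d + 6)/(d + 2)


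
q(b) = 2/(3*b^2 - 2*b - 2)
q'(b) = 2*(2 - 6*b)/(3*b^2 - 2*b - 2)^2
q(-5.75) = 0.02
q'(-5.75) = 0.01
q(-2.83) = 0.07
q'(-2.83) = 0.05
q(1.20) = -25.00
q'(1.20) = -1625.00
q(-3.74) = 0.04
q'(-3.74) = 0.02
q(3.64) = 0.07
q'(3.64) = -0.04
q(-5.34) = 0.02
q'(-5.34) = 0.01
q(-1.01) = 0.65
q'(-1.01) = 1.70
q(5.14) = 0.03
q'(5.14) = -0.01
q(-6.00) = 0.02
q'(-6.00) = 0.01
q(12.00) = 0.00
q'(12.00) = 0.00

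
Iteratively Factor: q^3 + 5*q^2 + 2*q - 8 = (q - 1)*(q^2 + 6*q + 8) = (q - 1)*(q + 2)*(q + 4)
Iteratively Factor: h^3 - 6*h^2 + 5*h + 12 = (h + 1)*(h^2 - 7*h + 12) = (h - 4)*(h + 1)*(h - 3)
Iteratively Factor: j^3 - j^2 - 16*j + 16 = (j - 4)*(j^2 + 3*j - 4) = (j - 4)*(j + 4)*(j - 1)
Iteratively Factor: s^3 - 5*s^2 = (s - 5)*(s^2) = s*(s - 5)*(s)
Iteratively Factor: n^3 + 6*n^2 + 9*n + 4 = (n + 1)*(n^2 + 5*n + 4) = (n + 1)*(n + 4)*(n + 1)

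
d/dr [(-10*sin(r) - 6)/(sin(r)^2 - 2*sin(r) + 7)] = 2*(5*sin(r)^2 + 6*sin(r) - 41)*cos(r)/(sin(r)^2 - 2*sin(r) + 7)^2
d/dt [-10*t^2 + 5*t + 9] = 5 - 20*t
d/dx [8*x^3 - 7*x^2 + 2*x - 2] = 24*x^2 - 14*x + 2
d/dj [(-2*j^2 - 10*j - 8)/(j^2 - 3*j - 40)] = 8*(2*j^2 + 22*j + 47)/(j^4 - 6*j^3 - 71*j^2 + 240*j + 1600)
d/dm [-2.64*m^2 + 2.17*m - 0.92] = 2.17 - 5.28*m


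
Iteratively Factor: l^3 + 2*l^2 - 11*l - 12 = (l - 3)*(l^2 + 5*l + 4) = (l - 3)*(l + 4)*(l + 1)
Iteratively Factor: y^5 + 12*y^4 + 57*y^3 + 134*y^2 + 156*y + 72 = (y + 2)*(y^4 + 10*y^3 + 37*y^2 + 60*y + 36) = (y + 2)^2*(y^3 + 8*y^2 + 21*y + 18) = (y + 2)^2*(y + 3)*(y^2 + 5*y + 6) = (y + 2)^2*(y + 3)^2*(y + 2)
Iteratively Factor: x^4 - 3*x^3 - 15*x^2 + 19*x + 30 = (x + 1)*(x^3 - 4*x^2 - 11*x + 30) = (x - 5)*(x + 1)*(x^2 + x - 6) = (x - 5)*(x + 1)*(x + 3)*(x - 2)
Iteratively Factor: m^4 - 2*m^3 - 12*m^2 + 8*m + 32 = (m - 4)*(m^3 + 2*m^2 - 4*m - 8) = (m - 4)*(m + 2)*(m^2 - 4) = (m - 4)*(m + 2)^2*(m - 2)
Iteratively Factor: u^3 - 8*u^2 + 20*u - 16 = (u - 2)*(u^2 - 6*u + 8) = (u - 4)*(u - 2)*(u - 2)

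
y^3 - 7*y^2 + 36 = (y - 6)*(y - 3)*(y + 2)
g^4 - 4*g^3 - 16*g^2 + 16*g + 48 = (g - 6)*(g - 2)*(g + 2)^2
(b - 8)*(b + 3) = b^2 - 5*b - 24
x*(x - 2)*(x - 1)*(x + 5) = x^4 + 2*x^3 - 13*x^2 + 10*x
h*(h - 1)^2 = h^3 - 2*h^2 + h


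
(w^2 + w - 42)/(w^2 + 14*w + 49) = (w - 6)/(w + 7)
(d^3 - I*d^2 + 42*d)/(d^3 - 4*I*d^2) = (d^2 - I*d + 42)/(d*(d - 4*I))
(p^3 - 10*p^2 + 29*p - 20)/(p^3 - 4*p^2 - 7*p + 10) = (p - 4)/(p + 2)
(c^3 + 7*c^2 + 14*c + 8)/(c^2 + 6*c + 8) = c + 1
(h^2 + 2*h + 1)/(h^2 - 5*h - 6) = (h + 1)/(h - 6)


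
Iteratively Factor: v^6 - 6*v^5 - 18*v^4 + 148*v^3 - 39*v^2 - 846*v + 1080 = (v - 3)*(v^5 - 3*v^4 - 27*v^3 + 67*v^2 + 162*v - 360) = (v - 3)*(v - 2)*(v^4 - v^3 - 29*v^2 + 9*v + 180) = (v - 3)^2*(v - 2)*(v^3 + 2*v^2 - 23*v - 60) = (v - 5)*(v - 3)^2*(v - 2)*(v^2 + 7*v + 12) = (v - 5)*(v - 3)^2*(v - 2)*(v + 3)*(v + 4)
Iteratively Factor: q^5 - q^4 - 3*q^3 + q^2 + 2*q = (q - 1)*(q^4 - 3*q^2 - 2*q) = (q - 1)*(q + 1)*(q^3 - q^2 - 2*q) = q*(q - 1)*(q + 1)*(q^2 - q - 2) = q*(q - 2)*(q - 1)*(q + 1)*(q + 1)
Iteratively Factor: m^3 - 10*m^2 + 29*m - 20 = (m - 4)*(m^2 - 6*m + 5) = (m - 4)*(m - 1)*(m - 5)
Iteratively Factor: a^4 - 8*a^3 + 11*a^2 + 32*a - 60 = (a - 5)*(a^3 - 3*a^2 - 4*a + 12) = (a - 5)*(a - 2)*(a^2 - a - 6) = (a - 5)*(a - 3)*(a - 2)*(a + 2)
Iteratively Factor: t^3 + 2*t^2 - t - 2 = (t - 1)*(t^2 + 3*t + 2) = (t - 1)*(t + 2)*(t + 1)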